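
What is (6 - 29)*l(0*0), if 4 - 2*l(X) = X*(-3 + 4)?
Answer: -46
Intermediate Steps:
l(X) = 2 - X/2 (l(X) = 2 - X*(-3 + 4)/2 = 2 - X/2)
(6 - 29)*l(0*0) = (6 - 29)*(2 - 0*0) = -23*(2 - ½*0) = -23*(2 + 0) = -23*2 = -46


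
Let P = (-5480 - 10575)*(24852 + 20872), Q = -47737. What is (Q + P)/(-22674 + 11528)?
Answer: 734146557/11146 ≈ 65866.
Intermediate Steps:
P = -734098820 (P = -16055*45724 = -734098820)
(Q + P)/(-22674 + 11528) = (-47737 - 734098820)/(-22674 + 11528) = -734146557/(-11146) = -734146557*(-1/11146) = 734146557/11146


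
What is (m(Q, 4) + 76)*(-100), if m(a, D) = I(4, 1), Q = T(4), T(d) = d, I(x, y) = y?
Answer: -7700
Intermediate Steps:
Q = 4
m(a, D) = 1
(m(Q, 4) + 76)*(-100) = (1 + 76)*(-100) = 77*(-100) = -7700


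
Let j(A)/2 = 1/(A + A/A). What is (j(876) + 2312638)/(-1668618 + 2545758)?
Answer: 169015294/64104315 ≈ 2.6366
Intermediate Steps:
j(A) = 2/(1 + A) (j(A) = 2/(A + A/A) = 2/(A + 1) = 2/(1 + A))
(j(876) + 2312638)/(-1668618 + 2545758) = (2/(1 + 876) + 2312638)/(-1668618 + 2545758) = (2/877 + 2312638)/877140 = (2*(1/877) + 2312638)*(1/877140) = (2/877 + 2312638)*(1/877140) = (2028183528/877)*(1/877140) = 169015294/64104315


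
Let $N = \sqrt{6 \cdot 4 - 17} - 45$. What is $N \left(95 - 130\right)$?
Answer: $1575 - 35 \sqrt{7} \approx 1482.4$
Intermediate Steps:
$N = -45 + \sqrt{7}$ ($N = \sqrt{24 - 17} - 45 = \sqrt{7} - 45 = -45 + \sqrt{7} \approx -42.354$)
$N \left(95 - 130\right) = \left(-45 + \sqrt{7}\right) \left(95 - 130\right) = \left(-45 + \sqrt{7}\right) \left(-35\right) = 1575 - 35 \sqrt{7}$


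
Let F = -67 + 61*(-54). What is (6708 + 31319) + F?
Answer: 34666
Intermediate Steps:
F = -3361 (F = -67 - 3294 = -3361)
(6708 + 31319) + F = (6708 + 31319) - 3361 = 38027 - 3361 = 34666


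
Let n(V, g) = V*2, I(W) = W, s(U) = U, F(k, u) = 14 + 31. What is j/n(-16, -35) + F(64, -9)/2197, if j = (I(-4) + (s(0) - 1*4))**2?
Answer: -4349/2197 ≈ -1.9795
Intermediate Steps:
F(k, u) = 45
n(V, g) = 2*V
j = 64 (j = (-4 + (0 - 1*4))**2 = (-4 + (0 - 4))**2 = (-4 - 4)**2 = (-8)**2 = 64)
j/n(-16, -35) + F(64, -9)/2197 = 64/((2*(-16))) + 45/2197 = 64/(-32) + 45*(1/2197) = 64*(-1/32) + 45/2197 = -2 + 45/2197 = -4349/2197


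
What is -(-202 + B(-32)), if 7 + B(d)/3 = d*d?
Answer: -2849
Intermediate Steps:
B(d) = -21 + 3*d² (B(d) = -21 + 3*(d*d) = -21 + 3*d²)
-(-202 + B(-32)) = -(-202 + (-21 + 3*(-32)²)) = -(-202 + (-21 + 3*1024)) = -(-202 + (-21 + 3072)) = -(-202 + 3051) = -1*2849 = -2849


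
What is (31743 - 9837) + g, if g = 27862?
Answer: 49768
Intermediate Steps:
(31743 - 9837) + g = (31743 - 9837) + 27862 = 21906 + 27862 = 49768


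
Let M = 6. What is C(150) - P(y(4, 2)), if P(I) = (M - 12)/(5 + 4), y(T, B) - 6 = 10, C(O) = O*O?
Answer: 67502/3 ≈ 22501.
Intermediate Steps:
C(O) = O²
y(T, B) = 16 (y(T, B) = 6 + 10 = 16)
P(I) = -⅔ (P(I) = (6 - 12)/(5 + 4) = -6/9 = -6*⅑ = -⅔)
C(150) - P(y(4, 2)) = 150² - 1*(-⅔) = 22500 + ⅔ = 67502/3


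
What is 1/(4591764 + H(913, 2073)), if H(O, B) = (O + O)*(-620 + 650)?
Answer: 1/4646544 ≈ 2.1521e-7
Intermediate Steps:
H(O, B) = 60*O (H(O, B) = (2*O)*30 = 60*O)
1/(4591764 + H(913, 2073)) = 1/(4591764 + 60*913) = 1/(4591764 + 54780) = 1/4646544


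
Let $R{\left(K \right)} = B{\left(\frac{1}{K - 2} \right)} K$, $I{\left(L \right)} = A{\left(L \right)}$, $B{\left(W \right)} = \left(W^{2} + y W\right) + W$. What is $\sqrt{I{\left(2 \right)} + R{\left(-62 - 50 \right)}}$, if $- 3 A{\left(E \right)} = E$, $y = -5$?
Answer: $\frac{i \sqrt{14962}}{57} \approx 2.146 i$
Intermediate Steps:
$A{\left(E \right)} = - \frac{E}{3}$
$B{\left(W \right)} = W^{2} - 4 W$ ($B{\left(W \right)} = \left(W^{2} - 5 W\right) + W = W^{2} - 4 W$)
$I{\left(L \right)} = - \frac{L}{3}$
$R{\left(K \right)} = \frac{K \left(-4 + \frac{1}{-2 + K}\right)}{-2 + K}$ ($R{\left(K \right)} = \frac{-4 + \frac{1}{K - 2}}{K - 2} K = \frac{-4 + \frac{1}{-2 + K}}{-2 + K} K = \frac{K \left(-4 + \frac{1}{-2 + K}\right)}{-2 + K}$)
$\sqrt{I{\left(2 \right)} + R{\left(-62 - 50 \right)}} = \sqrt{\left(- \frac{1}{3}\right) 2 + \frac{\left(-62 - 50\right) \left(9 - 4 \left(-62 - 50\right)\right)}{\left(-2 - 112\right)^{2}}} = \sqrt{- \frac{2}{3} - \frac{112 \left(9 - -448\right)}{\left(-2 - 112\right)^{2}}} = \sqrt{- \frac{2}{3} - \frac{112 \left(9 + 448\right)}{12996}} = \sqrt{- \frac{2}{3} - \frac{28}{3249} \cdot 457} = \sqrt{- \frac{2}{3} - \frac{12796}{3249}} = \sqrt{- \frac{14962}{3249}} = \frac{i \sqrt{14962}}{57}$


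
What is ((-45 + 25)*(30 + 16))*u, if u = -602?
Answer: 553840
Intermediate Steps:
((-45 + 25)*(30 + 16))*u = ((-45 + 25)*(30 + 16))*(-602) = -20*46*(-602) = -920*(-602) = 553840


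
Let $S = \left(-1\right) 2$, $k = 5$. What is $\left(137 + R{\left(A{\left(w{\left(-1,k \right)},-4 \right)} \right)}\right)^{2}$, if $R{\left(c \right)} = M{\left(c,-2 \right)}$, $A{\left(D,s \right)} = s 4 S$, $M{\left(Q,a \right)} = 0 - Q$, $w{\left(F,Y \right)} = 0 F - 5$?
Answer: $11025$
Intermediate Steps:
$S = -2$
$w{\left(F,Y \right)} = -5$ ($w{\left(F,Y \right)} = 0 - 5 = -5$)
$M{\left(Q,a \right)} = - Q$
$A{\left(D,s \right)} = - 8 s$ ($A{\left(D,s \right)} = s 4 \left(-2\right) = 4 s \left(-2\right) = - 8 s$)
$R{\left(c \right)} = - c$
$\left(137 + R{\left(A{\left(w{\left(-1,k \right)},-4 \right)} \right)}\right)^{2} = \left(137 - \left(-8\right) \left(-4\right)\right)^{2} = \left(137 - 32\right)^{2} = 105^{2} = 11025$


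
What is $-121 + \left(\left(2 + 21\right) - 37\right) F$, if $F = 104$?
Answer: $-1577$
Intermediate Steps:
$-121 + \left(\left(2 + 21\right) - 37\right) F = -121 + \left(\left(2 + 21\right) - 37\right) 104 = -121 + \left(23 - 37\right) 104 = -121 - 1456 = -1577$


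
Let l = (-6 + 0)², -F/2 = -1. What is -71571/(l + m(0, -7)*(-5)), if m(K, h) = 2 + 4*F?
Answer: 71571/14 ≈ 5112.2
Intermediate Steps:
F = 2 (F = -2*(-1) = 2)
l = 36 (l = (-6)² = 36)
m(K, h) = 10 (m(K, h) = 2 + 4*2 = 2 + 8 = 10)
-71571/(l + m(0, -7)*(-5)) = -71571/(36 + 10*(-5)) = -71571/(36 - 50) = -71571/(-14) = -71571*(-1/14) = 71571/14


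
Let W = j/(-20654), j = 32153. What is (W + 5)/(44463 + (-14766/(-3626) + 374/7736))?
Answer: 13124238106/169489911872611 ≈ 7.7434e-5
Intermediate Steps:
W = -32153/20654 (W = 32153/(-20654) = 32153*(-1/20654) = -32153/20654 ≈ -1.5567)
(W + 5)/(44463 + (-14766/(-3626) + 374/7736)) = (-32153/20654 + 5)/(44463 + (-14766/(-3626) + 374/7736)) = 71117/(20654*(44463 + (-14766*(-1/3626) + 374*(1/7736)))) = 71117/(20654*(44463 + (7383/1813 + 187/3868))) = 71117/(20654*(44463 + 28896475/7012684)) = 71117/(20654*(311833865167/7012684)) = (71117/20654)*(7012684/311833865167) = 13124238106/169489911872611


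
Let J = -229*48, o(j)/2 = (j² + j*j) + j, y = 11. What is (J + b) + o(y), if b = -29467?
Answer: -39953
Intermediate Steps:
o(j) = 2*j + 4*j² (o(j) = 2*((j² + j*j) + j) = 2*((j² + j²) + j) = 2*(2*j² + j) = 2*(j + 2*j²) = 2*j + 4*j²)
J = -10992
(J + b) + o(y) = (-10992 - 29467) + 2*11*(1 + 2*11) = -40459 + 2*11*(1 + 22) = -40459 + 2*11*23 = -40459 + 506 = -39953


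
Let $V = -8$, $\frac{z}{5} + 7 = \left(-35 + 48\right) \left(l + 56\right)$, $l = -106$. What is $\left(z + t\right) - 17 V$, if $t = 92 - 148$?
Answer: $-3205$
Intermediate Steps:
$t = -56$ ($t = 92 - 148 = -56$)
$z = -3285$ ($z = -35 + 5 \left(-35 + 48\right) \left(-106 + 56\right) = -35 + 5 \cdot 13 \left(-50\right) = -35 + 5 \left(-650\right) = -35 - 3250 = -3285$)
$\left(z + t\right) - 17 V = \left(-3285 - 56\right) - -136 = -3341 + 136 = -3205$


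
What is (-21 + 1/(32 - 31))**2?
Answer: 400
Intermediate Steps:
(-21 + 1/(32 - 31))**2 = (-21 + 1/1)**2 = (-21 + 1)**2 = (-20)**2 = 400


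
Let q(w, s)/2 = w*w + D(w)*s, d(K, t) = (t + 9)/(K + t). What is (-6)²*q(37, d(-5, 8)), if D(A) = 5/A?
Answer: 3649056/37 ≈ 98623.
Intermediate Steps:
d(K, t) = (9 + t)/(K + t)
q(w, s) = 2*w² + 10*s/w (q(w, s) = 2*(w*w + (5/w)*s) = 2*(w² + 5*s/w) = 2*w² + 10*s/w)
(-6)²*q(37, d(-5, 8)) = (-6)²*(2*(37³ + 5*((9 + 8)/(-5 + 8)))/37) = 36*(2*(1/37)*(50653 + 5*(17/3))) = 36*(2*(1/37)*(50653 + 85/3)) = 36*(2*(1/37)*(152044/3)) = 36*(304088/111) = 3649056/37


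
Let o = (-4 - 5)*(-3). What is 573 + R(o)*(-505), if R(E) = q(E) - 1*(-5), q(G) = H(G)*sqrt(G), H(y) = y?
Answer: -1952 - 40905*sqrt(3) ≈ -72802.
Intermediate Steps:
o = 27 (o = -9*(-3) = 27)
q(G) = G**(3/2) (q(G) = G*sqrt(G) = G**(3/2))
R(E) = 5 + E**(3/2) (R(E) = E**(3/2) - 1*(-5) = E**(3/2) + 5 = 5 + E**(3/2))
573 + R(o)*(-505) = 573 + (5 + 27**(3/2))*(-505) = 573 + (5 + 81*sqrt(3))*(-505) = 573 + (-2525 - 40905*sqrt(3)) = -1952 - 40905*sqrt(3)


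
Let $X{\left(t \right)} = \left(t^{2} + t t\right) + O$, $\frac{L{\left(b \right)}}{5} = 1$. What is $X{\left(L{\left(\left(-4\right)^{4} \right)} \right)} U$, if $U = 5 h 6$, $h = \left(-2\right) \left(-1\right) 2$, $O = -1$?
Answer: $5880$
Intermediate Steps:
$L{\left(b \right)} = 5$ ($L{\left(b \right)} = 5 \cdot 1 = 5$)
$h = 4$ ($h = 2 \cdot 2 = 4$)
$X{\left(t \right)} = -1 + 2 t^{2}$ ($X{\left(t \right)} = \left(t^{2} + t t\right) - 1 = \left(t^{2} + t^{2}\right) - 1 = 2 t^{2} - 1 = -1 + 2 t^{2}$)
$U = 120$ ($U = 5 \cdot 4 \cdot 6 = 20 \cdot 6 = 120$)
$X{\left(L{\left(\left(-4\right)^{4} \right)} \right)} U = \left(-1 + 2 \cdot 5^{2}\right) 120 = \left(-1 + 2 \cdot 25\right) 120 = \left(-1 + 50\right) 120 = 49 \cdot 120 = 5880$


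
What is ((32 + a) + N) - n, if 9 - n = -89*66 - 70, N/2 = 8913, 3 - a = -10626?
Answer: 22534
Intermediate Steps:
a = 10629 (a = 3 - 1*(-10626) = 3 + 10626 = 10629)
N = 17826 (N = 2*8913 = 17826)
n = 5953 (n = 9 - (-89*66 - 70) = 9 - (-5874 - 70) = 9 - 1*(-5944) = 9 + 5944 = 5953)
((32 + a) + N) - n = ((32 + 10629) + 17826) - 1*5953 = (10661 + 17826) - 5953 = 28487 - 5953 = 22534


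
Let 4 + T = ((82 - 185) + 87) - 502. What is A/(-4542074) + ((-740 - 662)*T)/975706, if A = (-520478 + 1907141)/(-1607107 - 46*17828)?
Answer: 1344702503410498333/1792778352729460930 ≈ 0.75007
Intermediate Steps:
T = -522 (T = -4 + (((82 - 185) + 87) - 502) = -4 + ((-103 + 87) - 502) = -4 + (-16 - 502) = -4 - 518 = -522)
A = -462221/809065 (A = 1386663/(-1607107 - 820088) = 1386663/(-2427195) = 1386663*(-1/2427195) = -462221/809065 ≈ -0.57130)
A/(-4542074) + ((-740 - 662)*T)/975706 = -462221/809065/(-4542074) + ((-740 - 662)*(-522))/975706 = -462221/809065*(-1/4542074) - 1402*(-522)*(1/975706) = 462221/3674833100810 + 731844*(1/975706) = 462221/3674833100810 + 365922/487853 = 1344702503410498333/1792778352729460930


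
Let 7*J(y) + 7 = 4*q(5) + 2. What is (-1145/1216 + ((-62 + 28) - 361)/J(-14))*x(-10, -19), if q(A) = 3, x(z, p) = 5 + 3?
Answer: -481465/152 ≈ -3167.5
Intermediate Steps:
x(z, p) = 8
J(y) = 1 (J(y) = -1 + (4*3 + 2)/7 = -1 + (12 + 2)/7 = -1 + (⅐)*14 = -1 + 2 = 1)
(-1145/1216 + ((-62 + 28) - 361)/J(-14))*x(-10, -19) = (-1145/1216 + ((-62 + 28) - 361)/1)*8 = (-1145*1/1216 + (-34 - 361)*1)*8 = (-1145/1216 - 395*1)*8 = (-1145/1216 - 395)*8 = -481465/1216*8 = -481465/152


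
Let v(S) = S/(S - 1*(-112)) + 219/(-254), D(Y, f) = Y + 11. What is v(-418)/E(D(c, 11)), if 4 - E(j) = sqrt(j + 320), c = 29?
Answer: -19579/3342132 - 19579*sqrt(10)/2228088 ≈ -0.033646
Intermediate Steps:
D(Y, f) = 11 + Y
E(j) = 4 - sqrt(320 + j) (E(j) = 4 - sqrt(j + 320) = 4 - sqrt(320 + j))
v(S) = -219/254 + S/(112 + S) (v(S) = S/(S + 112) + 219*(-1/254) = S/(112 + S) - 219/254 = -219/254 + S/(112 + S))
v(-418)/E(D(c, 11)) = (7*(-3504 + 5*(-418))/(254*(112 - 418)))/(4 - sqrt(320 + (11 + 29))) = ((7/254)*(-3504 - 2090)/(-306))/(4 - sqrt(320 + 40)) = ((7/254)*(-1/306)*(-5594))/(4 - sqrt(360)) = 19579/(38862*(4 - 6*sqrt(10)))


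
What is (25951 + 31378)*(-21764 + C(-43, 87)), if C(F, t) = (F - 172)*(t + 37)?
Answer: -2776099496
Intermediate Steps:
C(F, t) = (-172 + F)*(37 + t)
(25951 + 31378)*(-21764 + C(-43, 87)) = (25951 + 31378)*(-21764 + (-6364 - 172*87 + 37*(-43) - 43*87)) = 57329*(-21764 + (-6364 - 14964 - 1591 - 3741)) = 57329*(-21764 - 26660) = 57329*(-48424) = -2776099496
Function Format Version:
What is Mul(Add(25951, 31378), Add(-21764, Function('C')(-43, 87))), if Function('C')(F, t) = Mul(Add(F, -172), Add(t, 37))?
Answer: -2776099496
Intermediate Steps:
Function('C')(F, t) = Mul(Add(-172, F), Add(37, t))
Mul(Add(25951, 31378), Add(-21764, Function('C')(-43, 87))) = Mul(Add(25951, 31378), Add(-21764, Add(-6364, Mul(-172, 87), Mul(37, -43), Mul(-43, 87)))) = Mul(57329, Add(-21764, Add(-6364, -14964, -1591, -3741))) = Mul(57329, Add(-21764, -26660)) = Mul(57329, -48424) = -2776099496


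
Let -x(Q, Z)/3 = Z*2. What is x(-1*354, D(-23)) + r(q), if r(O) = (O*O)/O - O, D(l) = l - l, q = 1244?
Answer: 0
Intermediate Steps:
D(l) = 0
r(O) = 0 (r(O) = O²/O - O = O - O = 0)
x(Q, Z) = -6*Z (x(Q, Z) = -3*Z*2 = -6*Z)
x(-1*354, D(-23)) + r(q) = -6*0 + 0 = 0 + 0 = 0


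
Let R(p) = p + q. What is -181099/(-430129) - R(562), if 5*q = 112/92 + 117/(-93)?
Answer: -861118263694/1533409885 ≈ -561.57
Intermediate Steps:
q = -29/3565 (q = (112/92 + 117/(-93))/5 = (112*(1/92) + 117*(-1/93))/5 = (28/23 - 39/31)/5 = (⅕)*(-29/713) = -29/3565 ≈ -0.0081346)
R(p) = -29/3565 + p (R(p) = p - 29/3565 = -29/3565 + p)
-181099/(-430129) - R(562) = -181099/(-430129) - (-29/3565 + 562) = -181099*(-1/430129) - 1*2003501/3565 = 181099/430129 - 2003501/3565 = -861118263694/1533409885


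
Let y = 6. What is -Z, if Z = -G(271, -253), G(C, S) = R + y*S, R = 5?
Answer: -1513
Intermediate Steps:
G(C, S) = 5 + 6*S
Z = 1513 (Z = -(5 + 6*(-253)) = -(5 - 1518) = -1*(-1513) = 1513)
-Z = -1*1513 = -1513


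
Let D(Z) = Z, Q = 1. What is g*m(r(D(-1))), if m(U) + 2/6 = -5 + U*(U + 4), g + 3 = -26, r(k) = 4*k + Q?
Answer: 725/3 ≈ 241.67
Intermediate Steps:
r(k) = 1 + 4*k (r(k) = 4*k + 1 = 1 + 4*k)
g = -29 (g = -3 - 26 = -29)
m(U) = -16/3 + U*(4 + U) (m(U) = -⅓ + (-5 + U*(U + 4)) = -⅓ + (-5 + U*(4 + U)) = -16/3 + U*(4 + U))
g*m(r(D(-1))) = -29*(-16/3 + (1 + 4*(-1))² + 4*(1 + 4*(-1))) = -29*(-16/3 + (1 - 4)² + 4*(1 - 4)) = -29*(-16/3 + (-3)² + 4*(-3)) = -29*(-16/3 + 9 - 12) = -29*(-25/3) = 725/3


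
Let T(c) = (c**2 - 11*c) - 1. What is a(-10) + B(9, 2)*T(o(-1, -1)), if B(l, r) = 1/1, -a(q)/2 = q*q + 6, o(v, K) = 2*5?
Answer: -223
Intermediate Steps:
o(v, K) = 10
a(q) = -12 - 2*q**2 (a(q) = -2*(q*q + 6) = -2*(q**2 + 6) = -2*(6 + q**2) = -12 - 2*q**2)
B(l, r) = 1
T(c) = -1 + c**2 - 11*c
a(-10) + B(9, 2)*T(o(-1, -1)) = (-12 - 2*(-10)**2) + 1*(-1 + 10**2 - 11*10) = (-12 - 2*100) + 1*(-1 + 100 - 110) = (-12 - 200) + 1*(-11) = -212 - 11 = -223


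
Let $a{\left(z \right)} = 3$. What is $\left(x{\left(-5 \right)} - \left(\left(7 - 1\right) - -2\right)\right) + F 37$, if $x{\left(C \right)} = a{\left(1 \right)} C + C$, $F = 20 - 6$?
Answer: $490$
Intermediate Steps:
$F = 14$
$x{\left(C \right)} = 4 C$ ($x{\left(C \right)} = 3 C + C = 4 C$)
$\left(x{\left(-5 \right)} - \left(\left(7 - 1\right) - -2\right)\right) + F 37 = \left(4 \left(-5\right) - \left(\left(7 - 1\right) - -2\right)\right) + 14 \cdot 37 = \left(-20 - \left(6 + 2\right)\right) + 518 = \left(-20 - 8\right) + 518 = -28 + 518 = 490$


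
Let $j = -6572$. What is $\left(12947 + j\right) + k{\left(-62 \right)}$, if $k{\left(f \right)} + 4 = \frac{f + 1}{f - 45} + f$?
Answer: $\frac{675124}{107} \approx 6309.6$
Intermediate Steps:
$k{\left(f \right)} = -4 + f + \frac{1 + f}{-45 + f}$ ($k{\left(f \right)} = -4 + \left(\frac{f + 1}{f - 45} + f\right) = -4 + \left(\frac{1 + f}{-45 + f} + f\right) = -4 + \left(f + \frac{1 + f}{-45 + f}\right) = -4 + f + \frac{1 + f}{-45 + f}$)
$\left(12947 + j\right) + k{\left(-62 \right)} = \left(12947 - 6572\right) + \frac{181 + \left(-62\right)^{2} - -2976}{-45 - 62} = 6375 + \frac{181 + 3844 + 2976}{-107} = 6375 - \frac{7001}{107} = \frac{675124}{107}$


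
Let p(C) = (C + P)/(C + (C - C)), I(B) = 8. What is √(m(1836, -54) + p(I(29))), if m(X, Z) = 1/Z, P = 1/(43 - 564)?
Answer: 5*√13807542/18756 ≈ 0.99058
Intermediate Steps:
P = -1/521 (P = 1/(-521) = -1/521 ≈ -0.0019194)
p(C) = (-1/521 + C)/C (p(C) = (C - 1/521)/(C + (C - C)) = (-1/521 + C)/(C + 0) = (-1/521 + C)/C)
√(m(1836, -54) + p(I(29))) = √(1/(-54) + (-1/521 + 8)/8) = √(-1/54 + (⅛)*(4167/521)) = √(-1/54 + 4167/4168) = √(110425/112536) = 5*√13807542/18756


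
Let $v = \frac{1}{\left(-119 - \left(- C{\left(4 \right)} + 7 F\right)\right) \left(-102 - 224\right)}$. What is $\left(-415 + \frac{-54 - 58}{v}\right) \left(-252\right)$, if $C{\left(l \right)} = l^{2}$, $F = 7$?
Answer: $1398660228$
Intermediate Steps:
$v = \frac{1}{49552}$ ($v = \frac{1}{\left(-119 + \left(\left(-7\right) 7 + 4^{2}\right)\right) \left(-102 - 224\right)} = \frac{1}{\left(-119 + \left(-49 + 16\right)\right) \left(-326\right)} = \frac{1}{\left(-119 - 33\right) \left(-326\right)} = \frac{1}{\left(-152\right) \left(-326\right)} = \frac{1}{49552} \approx 2.0181 \cdot 10^{-5}$)
$\left(-415 + \frac{-54 - 58}{v}\right) \left(-252\right) = \left(-415 + \left(-54 - 58\right) \frac{1}{\frac{1}{49552}}\right) \left(-252\right) = \left(-415 - 5549824\right) \left(-252\right) = \left(-5550239\right) \left(-252\right) = 1398660228$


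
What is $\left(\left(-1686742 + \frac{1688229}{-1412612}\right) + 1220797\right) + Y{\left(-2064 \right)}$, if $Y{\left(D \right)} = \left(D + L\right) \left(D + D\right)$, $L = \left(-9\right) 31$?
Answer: $\frac{13004446466679}{1412612} \approx 9.206 \cdot 10^{6}$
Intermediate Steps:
$L = -279$
$Y{\left(D \right)} = 2 D \left(-279 + D\right)$ ($Y{\left(D \right)} = \left(D - 279\right) \left(D + D\right) = \left(-279 + D\right) 2 D = 2 D \left(-279 + D\right)$)
$\left(\left(-1686742 + \frac{1688229}{-1412612}\right) + 1220797\right) + Y{\left(-2064 \right)} = \left(\left(-1686742 + \frac{1688229}{-1412612}\right) + 1220797\right) + 2 \left(-2064\right) \left(-279 - 2064\right) = \left(\left(-1686742 + 1688229 \left(- \frac{1}{1412612}\right)\right) + 1220797\right) + 2 \left(-2064\right) \left(-2343\right) = \left(\left(-1686742 - \frac{1688229}{1412612}\right) + 1220797\right) + 9671904 = \left(- \frac{2382713678333}{1412612} + 1220797\right) + 9671904 = - \frac{658201186569}{1412612} + 9671904 = \frac{13004446466679}{1412612}$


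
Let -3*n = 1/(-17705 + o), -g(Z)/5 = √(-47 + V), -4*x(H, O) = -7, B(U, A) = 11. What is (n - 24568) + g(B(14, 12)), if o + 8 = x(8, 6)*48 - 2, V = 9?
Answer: -1299475223/52893 - 5*I*√38 ≈ -24568.0 - 30.822*I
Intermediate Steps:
x(H, O) = 7/4 (x(H, O) = -¼*(-7) = 7/4)
g(Z) = -5*I*√38 (g(Z) = -5*√(-47 + 9) = -5*I*√38)
o = 74 (o = -8 + ((7/4)*48 - 2) = -8 + (84 - 2) = -8 + 82 = 74)
n = 1/52893 (n = -1/(3*(-17705 + 74)) = -⅓/(-17631) = -⅓*(-1/17631) = 1/52893 ≈ 1.8906e-5)
(n - 24568) + g(B(14, 12)) = (1/52893 - 24568) - 5*I*√38 = -1299475223/52893 - 5*I*√38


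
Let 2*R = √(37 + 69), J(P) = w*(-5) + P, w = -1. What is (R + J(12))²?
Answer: (34 + √106)²/4 ≈ 490.53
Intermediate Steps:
J(P) = 5 + P (J(P) = -1*(-5) + P = 5 + P)
R = √106/2 (R = √(37 + 69)/2 = √106/2 ≈ 5.1478)
(R + J(12))² = (√106/2 + (5 + 12))² = (√106/2 + 17)² = (17 + √106/2)²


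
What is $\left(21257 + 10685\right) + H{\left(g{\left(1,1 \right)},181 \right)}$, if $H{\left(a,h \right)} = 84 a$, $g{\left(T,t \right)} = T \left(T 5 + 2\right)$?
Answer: $32530$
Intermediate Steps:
$g{\left(T,t \right)} = T \left(2 + 5 T\right)$ ($g{\left(T,t \right)} = T \left(5 T + 2\right) = T \left(2 + 5 T\right)$)
$\left(21257 + 10685\right) + H{\left(g{\left(1,1 \right)},181 \right)} = \left(21257 + 10685\right) + 84 \cdot 1 \left(2 + 5 \cdot 1\right) = 31942 + 84 \cdot 1 \left(2 + 5\right) = 31942 + 84 \cdot 1 \cdot 7 = 31942 + 84 \cdot 7 = 31942 + 588 = 32530$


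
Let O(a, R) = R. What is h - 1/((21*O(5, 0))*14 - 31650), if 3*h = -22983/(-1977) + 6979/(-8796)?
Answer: 331204296907/91730625300 ≈ 3.6106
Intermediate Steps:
h = 62786995/17389692 (h = (-22983/(-1977) + 6979/(-8796))/3 = (-22983*(-1/1977) + 6979*(-1/8796))/3 = (7661/659 - 6979/8796)/3 = (⅓)*(62786995/5796564) = 62786995/17389692 ≈ 3.6106)
h - 1/((21*O(5, 0))*14 - 31650) = 62786995/17389692 - 1/((21*0)*14 - 31650) = 62786995/17389692 - 1/(0*14 - 31650) = 62786995/17389692 - 1/(0 - 31650) = 62786995/17389692 - 1/(-31650) = 62786995/17389692 - 1*(-1/31650) = 62786995/17389692 + 1/31650 = 331204296907/91730625300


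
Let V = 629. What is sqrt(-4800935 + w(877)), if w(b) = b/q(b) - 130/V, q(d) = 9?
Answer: 2*I*sqrt(4273668569447)/1887 ≈ 2191.1*I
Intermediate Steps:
w(b) = -130/629 + b/9 (w(b) = b/9 - 130/629 = -130/629 + b/9)
sqrt(-4800935 + w(877)) = sqrt(-4800935 + (-130/629 + (1/9)*877)) = sqrt(-4800935 + (-130/629 + 877/9)) = sqrt(-4800935 + 550463/5661) = sqrt(-27177542572/5661) = 2*I*sqrt(4273668569447)/1887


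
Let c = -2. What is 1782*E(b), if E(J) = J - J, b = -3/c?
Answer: 0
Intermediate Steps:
b = 3/2 (b = -3/(-2) = -3*(-1/2) = 3/2 ≈ 1.5000)
E(J) = 0
1782*E(b) = 1782*0 = 0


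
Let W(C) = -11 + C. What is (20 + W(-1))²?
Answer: 64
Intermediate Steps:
(20 + W(-1))² = (20 + (-11 - 1))² = (20 - 12)² = 8² = 64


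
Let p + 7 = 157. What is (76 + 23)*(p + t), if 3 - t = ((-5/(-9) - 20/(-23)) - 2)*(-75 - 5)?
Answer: 243661/23 ≈ 10594.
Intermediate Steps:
p = 150 (p = -7 + 157 = 150)
t = -8899/207 (t = 3 - ((-5/(-9) - 20/(-23)) - 2)*(-75 - 5) = 3 - ((-5*(-1/9) - 20*(-1/23)) - 2)*(-80) = 3 - ((5/9 + 20/23) - 2)*(-80) = 3 - (295/207 - 2)*(-80) = 3 - (-119)*(-80)/207 = 3 - 1*9520/207 = 3 - 9520/207 = -8899/207 ≈ -42.990)
(76 + 23)*(p + t) = (76 + 23)*(150 - 8899/207) = 99*(22151/207) = 243661/23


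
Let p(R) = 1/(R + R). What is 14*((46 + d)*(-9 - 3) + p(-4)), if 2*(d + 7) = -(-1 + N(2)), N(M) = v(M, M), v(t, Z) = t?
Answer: -25879/4 ≈ -6469.8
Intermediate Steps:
N(M) = M
p(R) = 1/(2*R)
d = -15/2 (d = -7 + (-(-1 + 2))/2 = -7 + (-1*1)/2 = -7 + (½)*(-1) = -7 - ½ = -15/2 ≈ -7.5000)
14*((46 + d)*(-9 - 3) + p(-4)) = 14*((46 - 15/2)*(-9 - 3) + (½)/(-4)) = 14*((77/2)*(-12) + (½)*(-¼)) = 14*(-462 - ⅛) = 14*(-3697/8) = -25879/4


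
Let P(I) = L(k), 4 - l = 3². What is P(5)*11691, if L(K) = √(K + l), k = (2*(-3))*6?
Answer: 11691*I*√41 ≈ 74859.0*I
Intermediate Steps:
l = -5 (l = 4 - 1*3² = 4 - 1*9 = 4 - 9 = -5)
k = -36 (k = -6*6 = -36)
L(K) = √(-5 + K) (L(K) = √(K - 5) = √(-5 + K))
P(I) = I*√41 (P(I) = √(-5 - 36) = √(-41) = I*√41)
P(5)*11691 = (I*√41)*11691 = 11691*I*√41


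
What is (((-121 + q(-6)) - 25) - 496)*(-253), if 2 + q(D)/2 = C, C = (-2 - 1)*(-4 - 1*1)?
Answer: 155848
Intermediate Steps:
C = 15 (C = -3*(-4 - 1) = -3*(-5) = 15)
q(D) = 26 (q(D) = -4 + 2*15 = -4 + 30 = 26)
(((-121 + q(-6)) - 25) - 496)*(-253) = (((-121 + 26) - 25) - 496)*(-253) = ((-95 - 25) - 496)*(-253) = (-120 - 496)*(-253) = -616*(-253) = 155848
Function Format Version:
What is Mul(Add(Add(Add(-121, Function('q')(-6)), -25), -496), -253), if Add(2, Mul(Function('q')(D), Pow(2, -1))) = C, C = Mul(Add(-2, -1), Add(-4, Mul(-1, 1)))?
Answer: 155848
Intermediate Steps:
C = 15 (C = Mul(-3, Add(-4, -1)) = Mul(-3, -5) = 15)
Function('q')(D) = 26 (Function('q')(D) = Add(-4, Mul(2, 15)) = Add(-4, 30) = 26)
Mul(Add(Add(Add(-121, Function('q')(-6)), -25), -496), -253) = Mul(Add(Add(Add(-121, 26), -25), -496), -253) = Mul(Add(Add(-95, -25), -496), -253) = Mul(Add(-120, -496), -253) = Mul(-616, -253) = 155848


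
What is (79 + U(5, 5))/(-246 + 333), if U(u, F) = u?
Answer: 28/29 ≈ 0.96552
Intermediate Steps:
(79 + U(5, 5))/(-246 + 333) = (79 + 5)/(-246 + 333) = 84/87 = 84*(1/87) = 28/29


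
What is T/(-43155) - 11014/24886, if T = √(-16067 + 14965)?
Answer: -5507/12443 - I*√1102/43155 ≈ -0.44258 - 0.00076924*I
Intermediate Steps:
T = I*√1102 (T = √(-1102) = I*√1102 ≈ 33.196*I)
T/(-43155) - 11014/24886 = (I*√1102)/(-43155) - 11014/24886 = (I*√1102)*(-1/43155) - 11014*1/24886 = -I*√1102/43155 - 5507/12443 = -5507/12443 - I*√1102/43155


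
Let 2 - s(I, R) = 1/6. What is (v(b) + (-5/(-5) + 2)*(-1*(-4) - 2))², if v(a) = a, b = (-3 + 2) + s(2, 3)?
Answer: 1681/36 ≈ 46.694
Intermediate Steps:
s(I, R) = 11/6 (s(I, R) = 2 - 1/6 = 2 - 1*⅙ = 2 - ⅙ = 11/6)
b = ⅚ (b = (-3 + 2) + 11/6 = -1 + 11/6 = ⅚ ≈ 0.83333)
(v(b) + (-5/(-5) + 2)*(-1*(-4) - 2))² = (⅚ + (-5/(-5) + 2)*(-1*(-4) - 2))² = (⅚ + (-5*(-⅕) + 2)*(4 - 2))² = (⅚ + (1 + 2)*2)² = (⅚ + 3*2)² = (⅚ + 6)² = (41/6)² = 1681/36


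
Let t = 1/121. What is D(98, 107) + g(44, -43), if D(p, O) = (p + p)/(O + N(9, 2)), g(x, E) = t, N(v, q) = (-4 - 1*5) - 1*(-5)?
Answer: 23819/12463 ≈ 1.9112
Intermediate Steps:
N(v, q) = -4 (N(v, q) = (-4 - 5) + 5 = -9 + 5 = -4)
t = 1/121 ≈ 0.0082645
g(x, E) = 1/121
D(p, O) = 2*p/(-4 + O) (D(p, O) = (p + p)/(O - 4) = (2*p)/(-4 + O) = 2*p/(-4 + O))
D(98, 107) + g(44, -43) = 2*98/(-4 + 107) + 1/121 = 2*98/103 + 1/121 = 2*98*(1/103) + 1/121 = 196/103 + 1/121 = 23819/12463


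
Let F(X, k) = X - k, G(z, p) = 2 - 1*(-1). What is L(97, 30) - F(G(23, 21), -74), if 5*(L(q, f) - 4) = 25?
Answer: -68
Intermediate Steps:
L(q, f) = 9 (L(q, f) = 4 + (⅕)*25 = 4 + 5 = 9)
G(z, p) = 3 (G(z, p) = 2 + 1 = 3)
L(97, 30) - F(G(23, 21), -74) = 9 - (3 - 1*(-74)) = 9 - (3 + 74) = 9 - 1*77 = 9 - 77 = -68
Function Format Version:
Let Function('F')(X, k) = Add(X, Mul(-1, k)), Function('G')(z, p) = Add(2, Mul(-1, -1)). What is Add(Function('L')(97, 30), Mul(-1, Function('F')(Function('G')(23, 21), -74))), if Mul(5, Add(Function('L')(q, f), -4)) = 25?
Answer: -68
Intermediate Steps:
Function('L')(q, f) = 9 (Function('L')(q, f) = Add(4, Mul(Rational(1, 5), 25)) = Add(4, 5) = 9)
Function('G')(z, p) = 3 (Function('G')(z, p) = Add(2, 1) = 3)
Add(Function('L')(97, 30), Mul(-1, Function('F')(Function('G')(23, 21), -74))) = Add(9, Mul(-1, Add(3, Mul(-1, -74)))) = Add(9, Mul(-1, Add(3, 74))) = Add(9, Mul(-1, 77)) = Add(9, -77) = -68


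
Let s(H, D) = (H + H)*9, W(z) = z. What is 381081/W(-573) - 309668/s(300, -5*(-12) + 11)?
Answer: -186273097/257850 ≈ -722.41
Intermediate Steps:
s(H, D) = 18*H (s(H, D) = (2*H)*9 = 18*H)
381081/W(-573) - 309668/s(300, -5*(-12) + 11) = 381081/(-573) - 309668/(18*300) = 381081*(-1/573) - 309668/5400 = -127027/191 - 309668*1/5400 = -127027/191 - 77417/1350 = -186273097/257850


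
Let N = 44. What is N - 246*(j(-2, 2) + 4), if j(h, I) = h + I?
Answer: -940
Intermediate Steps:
j(h, I) = I + h
N - 246*(j(-2, 2) + 4) = 44 - 246*((2 - 2) + 4) = 44 - 246*(0 + 4) = 44 - 246*4 = 44 - 41*24 = 44 - 984 = -940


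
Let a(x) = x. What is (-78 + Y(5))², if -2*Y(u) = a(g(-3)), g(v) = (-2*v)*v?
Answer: 4761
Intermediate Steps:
g(v) = -2*v²
Y(u) = 9 (Y(u) = -(-1)*(-3)² = -(-1)*9 = -½*(-18) = 9)
(-78 + Y(5))² = (-78 + 9)² = (-69)² = 4761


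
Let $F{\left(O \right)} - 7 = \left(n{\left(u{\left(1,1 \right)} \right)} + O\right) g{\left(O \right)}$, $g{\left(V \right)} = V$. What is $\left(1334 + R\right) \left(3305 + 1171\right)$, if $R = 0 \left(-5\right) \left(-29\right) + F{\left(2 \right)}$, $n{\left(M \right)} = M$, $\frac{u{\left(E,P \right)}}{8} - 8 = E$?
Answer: $6664764$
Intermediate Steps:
$u{\left(E,P \right)} = 64 + 8 E$
$F{\left(O \right)} = 7 + O \left(72 + O\right)$ ($F{\left(O \right)} = 7 + \left(\left(64 + 8 \cdot 1\right) + O\right) O = 7 + \left(\left(64 + 8\right) + O\right) O = 7 + \left(72 + O\right) O = 7 + O \left(72 + O\right)$)
$R = 155$ ($R = 0 \left(-5\right) \left(-29\right) + \left(7 + 2^{2} + 72 \cdot 2\right) = 0 \left(-29\right) + \left(7 + 4 + 144\right) = 0 + 155 = 155$)
$\left(1334 + R\right) \left(3305 + 1171\right) = \left(1334 + 155\right) \left(3305 + 1171\right) = 1489 \cdot 4476 = 6664764$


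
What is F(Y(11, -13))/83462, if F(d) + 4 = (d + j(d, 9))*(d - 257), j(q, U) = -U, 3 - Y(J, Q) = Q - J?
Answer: -2072/41731 ≈ -0.049651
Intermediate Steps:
Y(J, Q) = 3 + J - Q (Y(J, Q) = 3 - (Q - J) = 3 + (J - Q) = 3 + J - Q)
F(d) = -4 + (-257 + d)*(-9 + d) (F(d) = -4 + (d - 1*9)*(d - 257) = -4 + (d - 9)*(-257 + d) = -4 + (-9 + d)*(-257 + d) = -4 + (-257 + d)*(-9 + d))
F(Y(11, -13))/83462 = (2309 + (3 + 11 - 1*(-13))² - 266*(3 + 11 - 1*(-13)))/83462 = (2309 + (3 + 11 + 13)² - 266*(3 + 11 + 13))*(1/83462) = (2309 + 27² - 266*27)*(1/83462) = (2309 + 729 - 7182)*(1/83462) = -4144*1/83462 = -2072/41731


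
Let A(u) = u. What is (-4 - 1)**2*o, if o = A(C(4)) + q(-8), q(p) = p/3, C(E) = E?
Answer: 100/3 ≈ 33.333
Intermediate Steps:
q(p) = p/3 (q(p) = p*(1/3) = p/3)
o = 4/3 (o = 4 + (1/3)*(-8) = 4 - 8/3 = 4/3 ≈ 1.3333)
(-4 - 1)**2*o = (-4 - 1)**2*(4/3) = (-5)**2*(4/3) = 25*(4/3) = 100/3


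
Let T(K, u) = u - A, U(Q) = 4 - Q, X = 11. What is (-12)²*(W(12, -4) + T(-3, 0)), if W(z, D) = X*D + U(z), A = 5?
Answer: -8208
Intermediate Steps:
W(z, D) = 4 - z + 11*D (W(z, D) = 11*D + (4 - z) = 4 - z + 11*D)
T(K, u) = -5 + u (T(K, u) = u - 1*5 = u - 5 = -5 + u)
(-12)²*(W(12, -4) + T(-3, 0)) = (-12)²*((4 - 1*12 + 11*(-4)) + (-5 + 0)) = 144*((4 - 12 - 44) - 5) = 144*(-52 - 5) = 144*(-57) = -8208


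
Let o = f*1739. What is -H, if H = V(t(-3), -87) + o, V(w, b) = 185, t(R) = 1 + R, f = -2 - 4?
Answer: 10249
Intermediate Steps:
f = -6
o = -10434 (o = -6*1739 = -10434)
H = -10249 (H = 185 - 10434 = -10249)
-H = -1*(-10249) = 10249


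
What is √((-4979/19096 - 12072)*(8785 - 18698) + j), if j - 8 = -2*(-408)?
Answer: √10909918941182338/9548 ≈ 10940.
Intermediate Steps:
j = 824 (j = 8 - 2*(-408) = 8 + 816 = 824)
√((-4979/19096 - 12072)*(8785 - 18698) + j) = √((-4979/19096 - 12072)*(8785 - 18698) + 824) = √((-4979*1/19096 - 12072)*(-9913) + 824) = √((-4979/19096 - 12072)*(-9913) + 824) = √(-230531891/19096*(-9913) + 824) = √(2285262635483/19096 + 824) = √(2285278370587/19096) = √10909918941182338/9548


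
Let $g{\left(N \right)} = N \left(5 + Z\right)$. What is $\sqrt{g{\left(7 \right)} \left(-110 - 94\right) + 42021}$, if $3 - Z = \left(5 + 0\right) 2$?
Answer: $\sqrt{44877} \approx 211.84$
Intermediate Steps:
$Z = -7$ ($Z = 3 - \left(5 + 0\right) 2 = 3 - 5 \cdot 2 = 3 - 10 = -7$)
$g{\left(N \right)} = - 2 N$ ($g{\left(N \right)} = N \left(5 - 7\right) = N \left(-2\right) = - 2 N$)
$\sqrt{g{\left(7 \right)} \left(-110 - 94\right) + 42021} = \sqrt{\left(-2\right) 7 \left(-110 - 94\right) + 42021} = \sqrt{\left(-14\right) \left(-204\right) + 42021} = \sqrt{2856 + 42021} = \sqrt{44877}$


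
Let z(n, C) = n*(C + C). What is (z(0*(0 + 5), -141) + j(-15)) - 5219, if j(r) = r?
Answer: -5234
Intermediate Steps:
z(n, C) = 2*C*n (z(n, C) = n*(2*C) = 2*C*n)
(z(0*(0 + 5), -141) + j(-15)) - 5219 = (2*(-141)*(0*(0 + 5)) - 15) - 5219 = (2*(-141)*(0*5) - 15) - 5219 = (2*(-141)*0 - 15) - 5219 = (0 - 15) - 5219 = -15 - 5219 = -5234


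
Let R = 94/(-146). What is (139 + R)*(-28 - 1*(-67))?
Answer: 393900/73 ≈ 5395.9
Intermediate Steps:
R = -47/73 (R = 94*(-1/146) = -47/73 ≈ -0.64384)
(139 + R)*(-28 - 1*(-67)) = (139 - 47/73)*(-28 - 1*(-67)) = 10100*(-28 + 67)/73 = (10100/73)*39 = 393900/73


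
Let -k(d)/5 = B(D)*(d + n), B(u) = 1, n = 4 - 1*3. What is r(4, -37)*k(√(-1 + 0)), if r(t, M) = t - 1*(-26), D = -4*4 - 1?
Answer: -150 - 150*I ≈ -150.0 - 150.0*I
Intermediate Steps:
n = 1 (n = 4 - 3 = 1)
D = -17 (D = -16 - 1 = -17)
k(d) = -5 - 5*d (k(d) = -5*(d + 1) = -5*(1 + d) = -5 - 5*d)
r(t, M) = 26 + t (r(t, M) = t + 26 = 26 + t)
r(4, -37)*k(√(-1 + 0)) = (26 + 4)*(-5 - 5*√(-1 + 0)) = 30*(-5 - 5*I) = -150 - 150*I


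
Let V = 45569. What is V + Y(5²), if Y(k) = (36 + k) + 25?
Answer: 45655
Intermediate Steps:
Y(k) = 61 + k
V + Y(5²) = 45569 + (61 + 5²) = 45569 + (61 + 25) = 45569 + 86 = 45655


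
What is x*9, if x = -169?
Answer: -1521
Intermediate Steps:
x*9 = -169*9 = -1521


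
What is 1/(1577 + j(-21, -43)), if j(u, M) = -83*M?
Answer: 1/5146 ≈ 0.00019433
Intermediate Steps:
1/(1577 + j(-21, -43)) = 1/(1577 - 83*(-43)) = 1/(1577 + 3569) = 1/5146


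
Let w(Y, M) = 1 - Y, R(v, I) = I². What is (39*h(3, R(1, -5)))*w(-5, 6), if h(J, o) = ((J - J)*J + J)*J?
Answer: 2106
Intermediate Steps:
h(J, o) = J² (h(J, o) = (0*J + J)*J = (0 + J)*J = J*J = J²)
(39*h(3, R(1, -5)))*w(-5, 6) = (39*3²)*(1 - 1*(-5)) = (39*9)*(1 + 5) = 351*6 = 2106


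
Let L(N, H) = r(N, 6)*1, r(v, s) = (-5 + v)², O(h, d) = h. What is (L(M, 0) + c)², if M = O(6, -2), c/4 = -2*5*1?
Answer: 1521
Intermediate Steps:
c = -40 (c = 4*(-2*5*1) = 4*(-10*1) = 4*(-10) = -40)
M = 6
L(N, H) = (-5 + N)² (L(N, H) = (-5 + N)²*1 = (-5 + N)²)
(L(M, 0) + c)² = ((-5 + 6)² - 40)² = (1² - 40)² = (1 - 40)² = (-39)² = 1521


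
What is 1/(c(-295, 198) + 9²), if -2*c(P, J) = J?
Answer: -1/18 ≈ -0.055556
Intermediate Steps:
c(P, J) = -J/2
1/(c(-295, 198) + 9²) = 1/(-½*198 + 9²) = 1/(-99 + 81) = 1/(-18) = -1/18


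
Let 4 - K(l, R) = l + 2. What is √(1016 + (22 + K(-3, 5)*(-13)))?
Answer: √973 ≈ 31.193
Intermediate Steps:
K(l, R) = 2 - l (K(l, R) = 4 - (l + 2) = 4 - (2 + l) = 4 + (-2 - l) = 2 - l)
√(1016 + (22 + K(-3, 5)*(-13))) = √(1016 + (22 + (2 - 1*(-3))*(-13))) = √(1016 + (22 + (2 + 3)*(-13))) = √(1016 + (22 + 5*(-13))) = √(1016 + (22 - 65)) = √(1016 - 43) = √973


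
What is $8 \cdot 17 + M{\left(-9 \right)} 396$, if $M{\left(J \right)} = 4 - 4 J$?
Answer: $15976$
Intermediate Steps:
$8 \cdot 17 + M{\left(-9 \right)} 396 = 8 \cdot 17 + \left(4 - -36\right) 396 = 136 + \left(4 + 36\right) 396 = 136 + 40 \cdot 396 = 136 + 15840 = 15976$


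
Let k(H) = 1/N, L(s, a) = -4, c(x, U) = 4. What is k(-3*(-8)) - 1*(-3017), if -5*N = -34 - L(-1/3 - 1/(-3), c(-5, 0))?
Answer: 18103/6 ≈ 3017.2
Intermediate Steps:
N = 6 (N = -(-34 - 1*(-4))/5 = -(-34 + 4)/5 = -⅕*(-30) = 6)
k(H) = ⅙ (k(H) = 1/6 = ⅙)
k(-3*(-8)) - 1*(-3017) = ⅙ - 1*(-3017) = ⅙ + 3017 = 18103/6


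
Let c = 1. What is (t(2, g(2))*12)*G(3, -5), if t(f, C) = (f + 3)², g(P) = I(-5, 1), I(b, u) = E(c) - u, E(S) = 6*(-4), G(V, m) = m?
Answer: -1500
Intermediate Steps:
E(S) = -24
I(b, u) = -24 - u
g(P) = -25 (g(P) = -24 - 1*1 = -24 - 1 = -25)
t(f, C) = (3 + f)²
(t(2, g(2))*12)*G(3, -5) = ((3 + 2)²*12)*(-5) = (5²*12)*(-5) = (25*12)*(-5) = 300*(-5) = -1500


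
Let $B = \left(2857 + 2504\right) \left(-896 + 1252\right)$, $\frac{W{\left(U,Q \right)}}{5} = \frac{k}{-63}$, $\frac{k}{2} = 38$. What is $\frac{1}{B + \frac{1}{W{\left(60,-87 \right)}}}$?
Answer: $\frac{380}{725236017} \approx 5.2397 \cdot 10^{-7}$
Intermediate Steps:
$k = 76$ ($k = 2 \cdot 38 = 76$)
$W{\left(U,Q \right)} = - \frac{380}{63}$ ($W{\left(U,Q \right)} = 5 \frac{76}{-63} = 5 \cdot 76 \left(- \frac{1}{63}\right) = 5 \left(- \frac{76}{63}\right) = - \frac{380}{63}$)
$B = 1908516$ ($B = 5361 \cdot 356 = 1908516$)
$\frac{1}{B + \frac{1}{W{\left(60,-87 \right)}}} = \frac{1}{1908516 + \frac{1}{- \frac{380}{63}}} = \frac{1}{1908516 - \frac{63}{380}} = \frac{1}{\frac{725236017}{380}} = \frac{380}{725236017}$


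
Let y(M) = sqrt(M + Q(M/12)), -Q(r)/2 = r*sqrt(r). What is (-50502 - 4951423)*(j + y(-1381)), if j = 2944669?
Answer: -14729013487825 - 5001925*sqrt(-49716 + 1381*I*sqrt(4143))/6 ≈ -1.4729e+13 - 2.2949e+8*I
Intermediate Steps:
Q(r) = -2*r**(3/2) (Q(r) = -2*r*sqrt(r) = -2*r**(3/2))
y(M) = sqrt(M - sqrt(3)*M**(3/2)/36) (y(M) = sqrt(M - 2*sqrt(3)*M**(3/2)/72) = sqrt(M - sqrt(3)*M**(3/2)/36))
(-50502 - 4951423)*(j + y(-1381)) = (-50502 - 4951423)*(2944669 + sqrt(36*(-1381) - sqrt(3)*(-1381)**(3/2))/6) = -5001925*(2944669 + sqrt(-49716 - sqrt(3)*(-1381*I*sqrt(1381)))/6) = -5001925*(2944669 + sqrt(-49716 + 1381*I*sqrt(4143))/6) = -14729013487825 - 5001925*sqrt(-49716 + 1381*I*sqrt(4143))/6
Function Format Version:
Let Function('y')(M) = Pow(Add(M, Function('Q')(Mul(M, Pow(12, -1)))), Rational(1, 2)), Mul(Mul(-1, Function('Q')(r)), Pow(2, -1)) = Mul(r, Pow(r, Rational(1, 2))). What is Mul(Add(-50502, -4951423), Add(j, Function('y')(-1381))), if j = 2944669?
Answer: Add(-14729013487825, Mul(Rational(-5001925, 6), Pow(Add(-49716, Mul(1381, I, Pow(4143, Rational(1, 2)))), Rational(1, 2)))) ≈ Add(-1.4729e+13, Mul(-2.2949e+8, I))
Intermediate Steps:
Function('Q')(r) = Mul(-2, Pow(r, Rational(3, 2))) (Function('Q')(r) = Mul(-2, Mul(r, Pow(r, Rational(1, 2)))) = Mul(-2, Pow(r, Rational(3, 2))))
Function('y')(M) = Pow(Add(M, Mul(Rational(-1, 36), Pow(3, Rational(1, 2)), Pow(M, Rational(3, 2)))), Rational(1, 2)) (Function('y')(M) = Pow(Add(M, Mul(-2, Pow(Mul(M, Pow(12, -1)), Rational(3, 2)))), Rational(1, 2)) = Pow(Add(M, Mul(-2, Pow(Mul(M, Rational(1, 12)), Rational(3, 2)))), Rational(1, 2)) = Pow(Add(M, Mul(-2, Pow(Mul(Rational(1, 12), M), Rational(3, 2)))), Rational(1, 2)) = Pow(Add(M, Mul(-2, Mul(Rational(1, 72), Pow(3, Rational(1, 2)), Pow(M, Rational(3, 2))))), Rational(1, 2)) = Pow(Add(M, Mul(Rational(-1, 36), Pow(3, Rational(1, 2)), Pow(M, Rational(3, 2)))), Rational(1, 2)))
Mul(Add(-50502, -4951423), Add(j, Function('y')(-1381))) = Mul(Add(-50502, -4951423), Add(2944669, Mul(Rational(1, 6), Pow(Add(Mul(36, -1381), Mul(-1, Pow(3, Rational(1, 2)), Pow(-1381, Rational(3, 2)))), Rational(1, 2))))) = Mul(-5001925, Add(2944669, Mul(Rational(1, 6), Pow(Add(-49716, Mul(-1, Pow(3, Rational(1, 2)), Mul(-1381, I, Pow(1381, Rational(1, 2))))), Rational(1, 2))))) = Mul(-5001925, Add(2944669, Mul(Rational(1, 6), Pow(Add(-49716, Mul(1381, I, Pow(4143, Rational(1, 2)))), Rational(1, 2))))) = Add(-14729013487825, Mul(Rational(-5001925, 6), Pow(Add(-49716, Mul(1381, I, Pow(4143, Rational(1, 2)))), Rational(1, 2))))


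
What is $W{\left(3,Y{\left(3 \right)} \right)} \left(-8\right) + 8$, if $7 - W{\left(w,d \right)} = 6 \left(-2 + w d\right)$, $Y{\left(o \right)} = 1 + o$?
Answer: $432$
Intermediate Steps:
$W{\left(w,d \right)} = 19 - 6 d w$ ($W{\left(w,d \right)} = 7 - 6 \left(-2 + w d\right) = 7 - 6 \left(-2 + d w\right) = 7 - \left(-12 + 6 d w\right) = 19 - 6 d w$)
$W{\left(3,Y{\left(3 \right)} \right)} \left(-8\right) + 8 = \left(19 - 6 \left(1 + 3\right) 3\right) \left(-8\right) + 8 = \left(19 - 24 \cdot 3\right) \left(-8\right) + 8 = \left(19 - 72\right) \left(-8\right) + 8 = \left(-53\right) \left(-8\right) + 8 = 424 + 8 = 432$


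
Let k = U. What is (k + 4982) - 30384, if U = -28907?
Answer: -54309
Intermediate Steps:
k = -28907
(k + 4982) - 30384 = (-28907 + 4982) - 30384 = -23925 - 30384 = -54309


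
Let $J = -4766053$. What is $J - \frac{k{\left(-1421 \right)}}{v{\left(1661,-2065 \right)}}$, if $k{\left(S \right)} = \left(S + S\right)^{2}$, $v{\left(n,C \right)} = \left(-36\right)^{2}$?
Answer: $- \frac{1546220413}{324} \approx -4.7723 \cdot 10^{6}$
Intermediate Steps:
$v{\left(n,C \right)} = 1296$
$k{\left(S \right)} = 4 S^{2}$ ($k{\left(S \right)} = \left(2 S\right)^{2} = 4 S^{2}$)
$J - \frac{k{\left(-1421 \right)}}{v{\left(1661,-2065 \right)}} = -4766053 - \frac{4 \left(-1421\right)^{2}}{1296} = -4766053 - 4 \cdot 2019241 \cdot \frac{1}{1296} = -4766053 - 8076964 \cdot \frac{1}{1296} = -4766053 - \frac{2019241}{324} = - \frac{1546220413}{324}$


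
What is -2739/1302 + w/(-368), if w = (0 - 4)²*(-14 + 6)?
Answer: -17527/9982 ≈ -1.7559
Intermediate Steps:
w = -128 (w = (-4)²*(-8) = 16*(-8) = -128)
-2739/1302 + w/(-368) = -2739/1302 - 128/(-368) = -2739*1/1302 - 128*(-1/368) = -913/434 + 8/23 = -17527/9982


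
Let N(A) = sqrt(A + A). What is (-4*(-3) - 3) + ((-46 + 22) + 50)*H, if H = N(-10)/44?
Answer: 9 + 13*I*sqrt(5)/11 ≈ 9.0 + 2.6426*I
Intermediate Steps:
N(A) = sqrt(2)*sqrt(A) (N(A) = sqrt(2*A) = sqrt(2)*sqrt(A))
H = I*sqrt(5)/22 (H = (sqrt(2)*sqrt(-10))/44 = (sqrt(2)*(I*sqrt(10)))*(1/44) = (2*I*sqrt(5))*(1/44) = I*sqrt(5)/22 ≈ 0.10164*I)
(-4*(-3) - 3) + ((-46 + 22) + 50)*H = (-4*(-3) - 3) + ((-46 + 22) + 50)*(I*sqrt(5)/22) = (12 - 3) + (-24 + 50)*(I*sqrt(5)/22) = 9 + 26*(I*sqrt(5)/22) = 9 + 13*I*sqrt(5)/11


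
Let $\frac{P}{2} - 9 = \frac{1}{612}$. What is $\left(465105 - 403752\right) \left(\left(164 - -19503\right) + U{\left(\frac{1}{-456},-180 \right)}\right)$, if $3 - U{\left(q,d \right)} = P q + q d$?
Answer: $\frac{57926002271}{48} \approx 1.2068 \cdot 10^{9}$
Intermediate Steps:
$P = \frac{5509}{306}$ ($P = 18 + \frac{2}{612} = 18 + 2 \cdot \frac{1}{612} = 18 + \frac{1}{306} = \frac{5509}{306} \approx 18.003$)
$U{\left(q,d \right)} = 3 - \frac{5509 q}{306} - d q$ ($U{\left(q,d \right)} = 3 - \left(\frac{5509 q}{306} + q d\right) = 3 - \left(\frac{5509 q}{306} + d q\right) = 3 - \frac{5509 q}{306} - d q$)
$\left(465105 - 403752\right) \left(\left(164 - -19503\right) + U{\left(\frac{1}{-456},-180 \right)}\right) = \left(465105 - 403752\right) \left(\left(164 - -19503\right) - \left(-3 + \frac{2609}{7344}\right)\right) = 61353 \left(\left(164 + 19503\right) - \left(- \frac{424117}{139536} + \frac{15}{38}\right)\right) = 61353 \left(19667 + \left(3 + \frac{5509}{139536} - \frac{15}{38}\right)\right) = 61353 \left(19667 + \frac{19423}{7344}\right) = 61353 \cdot \frac{144453871}{7344} = \frac{57926002271}{48}$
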